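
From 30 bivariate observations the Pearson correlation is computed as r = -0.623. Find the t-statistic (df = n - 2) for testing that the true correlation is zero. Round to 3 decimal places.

t = r·√(n−2) / √(1−r²) with r = -0.623, n = 30
  = -0.623·√28 / √(1 − 0.388129)
  = -0.623·5.291503 / 0.782222
  = -3.296606 / 0.782222 = -4.214

-4.214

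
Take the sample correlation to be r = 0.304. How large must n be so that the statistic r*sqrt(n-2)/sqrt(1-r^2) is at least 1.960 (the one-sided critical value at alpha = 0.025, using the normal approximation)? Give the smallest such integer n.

40

Need r·√(n−2)/√(1−r²) ≥ 1.960
√(n−2) ≥ 1.960·√(1−0.092416) / 0.304 = 1.960·0.952672 / 0.304 = 6.1422
n−2 ≥ 37.7266  ⇒  n ≥ 39.7266
Smallest integer n = 40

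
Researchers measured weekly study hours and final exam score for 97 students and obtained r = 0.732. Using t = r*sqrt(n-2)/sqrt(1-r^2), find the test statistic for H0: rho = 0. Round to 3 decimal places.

10.472

t = r·√(n−2) / √(1−r²) with r = 0.732, n = 97
  = 0.732·√95 / √(1 − 0.535824)
  = 0.732·9.746794 / 0.681305
  = 7.134653 / 0.681305 = 10.472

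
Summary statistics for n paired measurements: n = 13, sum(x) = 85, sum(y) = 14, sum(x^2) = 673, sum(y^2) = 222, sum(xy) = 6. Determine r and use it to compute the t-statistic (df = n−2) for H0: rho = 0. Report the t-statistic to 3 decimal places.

S_xy = nΣxy − ΣxΣy = 13·6 − 85·14 = 78 − 1190 = -1112
S_xx = nΣx² − (Σx)² = 13·673 − 85² = 8749 − 7225 = 1524
S_yy = nΣy² − (Σy)² = 13·222 − 14² = 2886 − 196 = 2690
r = S_xy / √(S_xx·S_yy) = -1112 / √(1524·2690) = -1112 / √4099560 = -1112 / 2024.7370 = -0.5492
t = r·√(n−2)/√(1−r²) = -0.5492·√11 / √(1−0.301621) = -1.821490 / 0.835691 = -2.180

-2.180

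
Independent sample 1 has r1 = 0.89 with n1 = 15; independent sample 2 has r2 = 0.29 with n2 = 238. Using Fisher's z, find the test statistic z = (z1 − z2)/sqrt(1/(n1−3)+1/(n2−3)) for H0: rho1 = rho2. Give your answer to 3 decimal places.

3.796

Fisher z-transforms: z1 = atanh(0.89) = 1.421926, z2 = atanh(0.29) = 0.298566; difference d = 1.123360
Var(d) = 1/12 + 1/235 = 0.0833333 + 0.0042553 = 0.0875886
z = d/√Var(d) = 1.123360 / √0.0875886 = 1.123360 / 0.295954 = 3.796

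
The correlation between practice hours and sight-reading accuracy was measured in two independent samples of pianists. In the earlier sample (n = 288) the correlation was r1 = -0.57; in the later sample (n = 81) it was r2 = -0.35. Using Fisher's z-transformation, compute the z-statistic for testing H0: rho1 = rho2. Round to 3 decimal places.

Fisher z-transforms: z1 = atanh(-0.57) = -0.647523, z2 = atanh(-0.35) = -0.365444; difference d = -0.282079
Var(d) = 1/285 + 1/78 = 0.0035088 + 0.0128205 = 0.0163293
z = d/√Var(d) = -0.282079 / √0.0163293 = -0.282079 / 0.127786 = -2.207

-2.207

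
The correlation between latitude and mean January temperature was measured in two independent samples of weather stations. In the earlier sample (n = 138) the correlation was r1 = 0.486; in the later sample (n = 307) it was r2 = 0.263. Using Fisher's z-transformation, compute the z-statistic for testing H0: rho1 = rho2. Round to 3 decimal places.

Fisher z-transforms: z1 = atanh(0.486) = 0.530810, z2 = atanh(0.263) = 0.269329; difference d = 0.261481
Var(d) = 1/135 + 1/304 = 0.0074074 + 0.0032895 = 0.0106969
z = d/√Var(d) = 0.261481 / √0.0106969 = 0.261481 / 0.103426 = 2.528

2.528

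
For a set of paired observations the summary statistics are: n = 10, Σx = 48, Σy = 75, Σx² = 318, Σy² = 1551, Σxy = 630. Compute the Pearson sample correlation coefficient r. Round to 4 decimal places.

0.9175

S_xy = nΣxy − ΣxΣy = 10·630 − 48·75 = 6300 − 3600 = 2700
S_xx = nΣx² − (Σx)² = 10·318 − 48² = 3180 − 2304 = 876
S_yy = nΣy² − (Σy)² = 10·1551 − 75² = 15510 − 5625 = 9885
r = S_xy / √(S_xx·S_yy) = 2700 / √(876·9885) = 2700 / √8659260 = 2700 / 2942.6621 = 0.9175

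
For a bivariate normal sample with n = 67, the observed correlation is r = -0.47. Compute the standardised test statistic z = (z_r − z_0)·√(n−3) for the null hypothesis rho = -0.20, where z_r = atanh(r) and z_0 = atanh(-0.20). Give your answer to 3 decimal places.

-2.459

Fisher z: atanh(-0.47) = -0.510070, atanh(-0.20) = -0.202733
z = (z_r − z_0)·√(n−3) = (-0.510070 − (-0.202733))·√64 = -0.307337 · 8.000000 = -2.459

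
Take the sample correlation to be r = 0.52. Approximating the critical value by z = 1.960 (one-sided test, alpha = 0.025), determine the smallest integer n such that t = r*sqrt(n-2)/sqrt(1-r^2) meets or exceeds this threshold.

13

r√(n−2)/√(1−r²) ≥ 1.960  ⇔  n−2 ≥ (1.960)²·(1−r²)/r²
(1−r²)/r² = (1−0.2704)/0.2704 = 2.6982
n ≥ 2 + 3.8416·2.6982 = 2 + 10.3654 = 12.3654
⌈12.3654⌉ = 13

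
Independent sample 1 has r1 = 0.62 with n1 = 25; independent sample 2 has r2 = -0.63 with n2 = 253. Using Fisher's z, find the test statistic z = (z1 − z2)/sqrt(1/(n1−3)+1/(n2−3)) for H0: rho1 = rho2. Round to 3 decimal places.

z1 = atanh(0.62) = 0.725005,  z2 = atanh(-0.63) = -0.741416
SE = √(1/(n1−3) + 1/(n2−3)) = √(1/22 + 1/250) = √(0.0454545 + 0.0040000) = √0.0494545 = 0.222384
z = (z1 − z2)/SE = (0.725005 − (-0.741416)) / 0.222384 = 1.466421 / 0.222384 = 6.594

6.594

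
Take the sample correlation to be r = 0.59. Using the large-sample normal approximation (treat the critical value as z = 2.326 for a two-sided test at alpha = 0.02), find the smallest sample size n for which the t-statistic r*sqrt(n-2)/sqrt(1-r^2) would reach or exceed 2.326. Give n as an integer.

r√(n−2)/√(1−r²) ≥ 2.326  ⇔  n−2 ≥ (2.326)²·(1−r²)/r²
(1−r²)/r² = (1−0.3481)/0.3481 = 1.8727
n ≥ 2 + 5.410276·1.8727 = 2 + 10.1318 = 12.1318
⌈12.1318⌉ = 13

13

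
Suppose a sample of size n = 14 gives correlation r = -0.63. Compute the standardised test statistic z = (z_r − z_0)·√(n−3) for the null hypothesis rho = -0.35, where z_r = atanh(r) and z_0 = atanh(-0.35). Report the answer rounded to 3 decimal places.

-1.247

Fisher z: atanh(-0.63) = -0.741416, atanh(-0.35) = -0.365444
z = (z_r − z_0)·√(n−3) = (-0.741416 − (-0.365444))·√11 = -0.375972 · 3.316625 = -1.247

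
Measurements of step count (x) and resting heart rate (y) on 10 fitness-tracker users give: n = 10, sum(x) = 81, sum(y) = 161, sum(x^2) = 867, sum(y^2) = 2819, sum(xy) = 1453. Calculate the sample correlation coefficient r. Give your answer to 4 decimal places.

Numerator: nΣxy − (Σx)(Σy) = 10·1453 − (81)(161) = 1489
Denominator: √[(nΣx²−(Σx)²)(nΣy²−(Σy)²)]
  nΣx²−(Σx)² = 10·867 − 6561 = 2109;  nΣy²−(Σy)² = 10·2819 − 25921 = 2269
  √(2109·2269) = √4785321 = 2187.5377
r = 1489 / 2187.5377 = 0.6807

0.6807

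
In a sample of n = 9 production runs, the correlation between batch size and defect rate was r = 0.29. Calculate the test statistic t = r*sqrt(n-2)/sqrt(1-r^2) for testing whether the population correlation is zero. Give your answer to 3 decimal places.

t = r·√(n−2) / √(1−r²) with r = 0.29, n = 9
  = 0.29·√7 / √(1 − 0.0841)
  = 0.29·2.645751 / 0.957027
  = 0.767268 / 0.957027 = 0.802

0.802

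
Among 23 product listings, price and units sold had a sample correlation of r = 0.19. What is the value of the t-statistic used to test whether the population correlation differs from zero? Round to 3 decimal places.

0.887

1 − r² = 1 − 0.0361 = 0.9639;  √(1−r²) = 0.981784
√(n−2) = √21 = 4.582576
t = r·√(n−2)/√(1−r²) = 0.19 · 4.582576 / 0.981784 = 0.887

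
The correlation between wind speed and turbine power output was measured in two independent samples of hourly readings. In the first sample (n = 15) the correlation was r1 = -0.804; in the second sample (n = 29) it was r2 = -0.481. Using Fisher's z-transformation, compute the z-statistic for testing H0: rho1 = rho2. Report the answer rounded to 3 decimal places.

-1.678

z1 = atanh(-0.804) = -1.109824,  z2 = atanh(-0.481) = -0.524284
SE = √(1/(n1−3) + 1/(n2−3)) = √(1/12 + 1/26) = √(0.0833333 + 0.0384615) = √0.1217948 = 0.348991
z = (z1 − z2)/SE = (-1.109824 − (-0.524284)) / 0.348991 = -0.585540 / 0.348991 = -1.678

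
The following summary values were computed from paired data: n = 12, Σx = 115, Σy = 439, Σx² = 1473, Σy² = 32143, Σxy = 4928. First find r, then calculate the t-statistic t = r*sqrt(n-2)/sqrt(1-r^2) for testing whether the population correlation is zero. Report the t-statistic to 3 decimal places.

0.977

Numerator: nΣxy − (Σx)(Σy) = 12·4928 − (115)(439) = 8651
Denominator: √[(nΣx²−(Σx)²)(nΣy²−(Σy)²)]
  nΣx²−(Σx)² = 12·1473 − 13225 = 4451;  nΣy²−(Σy)² = 12·32143 − 192721 = 192995
  √(4451·192995) = √859020745 = 29309.0557
r = 8651 / 29309.0557 = 0.2952
t = r·√(n−2)/√(1−r²) = 0.2952·√10 / √(1−0.087143) = 0.933504 / 0.955436 = 0.977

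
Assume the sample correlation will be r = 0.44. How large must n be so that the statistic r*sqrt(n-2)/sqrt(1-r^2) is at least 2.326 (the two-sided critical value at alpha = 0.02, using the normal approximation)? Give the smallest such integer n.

r√(n−2)/√(1−r²) ≥ 2.326  ⇔  n−2 ≥ (2.326)²·(1−r²)/r²
(1−r²)/r² = (1−0.1936)/0.1936 = 4.1653
n ≥ 2 + 5.410276·4.1653 = 2 + 22.5354 = 24.5354
⌈24.5354⌉ = 25

25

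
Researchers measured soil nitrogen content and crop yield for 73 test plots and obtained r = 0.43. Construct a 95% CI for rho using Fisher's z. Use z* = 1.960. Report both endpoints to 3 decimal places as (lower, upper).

(0.222, 0.601)

Fisher z: z_r = atanh(r) = ½·ln((1+0.43)/(1−0.43)) = 0.459897
SE(z) = 1/√(n−3) = 1/√70 = 0.119523
95% ⇒ z* = 1.960; margin = 1.960·0.119523 = 0.234265
CI on z-scale: (0.225632, 0.694162)
Back-transform: tanh(0.225632) = 0.221879, tanh(0.694162) = 0.600649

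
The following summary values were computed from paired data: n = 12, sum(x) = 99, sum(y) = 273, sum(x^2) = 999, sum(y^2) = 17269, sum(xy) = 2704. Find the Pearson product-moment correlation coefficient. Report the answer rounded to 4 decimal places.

0.3182

Numerator: nΣxy − (Σx)(Σy) = 12·2704 − (99)(273) = 5421
Denominator: √[(nΣx²−(Σx)²)(nΣy²−(Σy)²)]
  nΣx²−(Σx)² = 12·999 − 9801 = 2187;  nΣy²−(Σy)² = 12·17269 − 74529 = 132699
  √(2187·132699) = √290212713 = 17035.6307
r = 5421 / 17035.6307 = 0.3182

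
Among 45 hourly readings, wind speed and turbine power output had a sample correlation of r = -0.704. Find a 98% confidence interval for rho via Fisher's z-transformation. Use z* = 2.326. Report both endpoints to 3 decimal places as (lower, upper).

z_r = atanh(-0.704) = -0.875187;  SE = 1/√(n−3) = 1/√42 = 0.154303
z-limits: -0.875187 ± 2.326·0.154303 = -0.875187 ± 0.358909 = [-1.234096, -0.516278]
ρ-limits: (tanh -1.234096, tanh -0.516278) = (-0.844, -0.475)

(-0.844, -0.475)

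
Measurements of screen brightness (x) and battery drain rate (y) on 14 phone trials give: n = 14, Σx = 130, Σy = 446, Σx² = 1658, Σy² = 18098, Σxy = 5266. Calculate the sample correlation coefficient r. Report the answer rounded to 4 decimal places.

0.8492

Numerator: nΣxy − (Σx)(Σy) = 14·5266 − (130)(446) = 15744
Denominator: √[(nΣx²−(Σx)²)(nΣy²−(Σy)²)]
  nΣx²−(Σx)² = 14·1658 − 16900 = 6312;  nΣy²−(Σy)² = 14·18098 − 198916 = 54456
  √(6312·54456) = √343726272 = 18539.8563
r = 15744 / 18539.8563 = 0.8492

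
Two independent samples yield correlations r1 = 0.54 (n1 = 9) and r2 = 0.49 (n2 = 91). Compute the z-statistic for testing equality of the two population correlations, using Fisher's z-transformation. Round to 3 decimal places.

0.161

z1 = atanh(0.54) = 0.604156,  z2 = atanh(0.49) = 0.536060
SE = √(1/(n1−3) + 1/(n2−3)) = √(1/6 + 1/88) = √(0.1666667 + 0.0113636) = √0.1780303 = 0.421936
z = (z1 − z2)/SE = (0.604156 − 0.536060) / 0.421936 = 0.068096 / 0.421936 = 0.161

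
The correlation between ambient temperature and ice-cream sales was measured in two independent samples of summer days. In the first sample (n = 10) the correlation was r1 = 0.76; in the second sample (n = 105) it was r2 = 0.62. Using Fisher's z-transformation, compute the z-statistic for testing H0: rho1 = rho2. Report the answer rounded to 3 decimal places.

Fisher z-transforms: z1 = atanh(0.76) = 0.996215, z2 = atanh(0.62) = 0.725005; difference d = 0.271210
Var(d) = 1/7 + 1/102 = 0.1428571 + 0.0098039 = 0.1526610
z = d/√Var(d) = 0.271210 / √0.1526610 = 0.271210 / 0.390719 = 0.694

0.694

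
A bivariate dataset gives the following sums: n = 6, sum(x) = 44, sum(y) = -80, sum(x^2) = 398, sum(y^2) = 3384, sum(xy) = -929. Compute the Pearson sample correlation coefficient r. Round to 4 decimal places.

Numerator: nΣxy − (Σx)(Σy) = 6·(-929) − (44)(-80) = -2054
Denominator: √[(nΣx²−(Σx)²)(nΣy²−(Σy)²)]
  nΣx²−(Σx)² = 6·398 − 1936 = 452;  nΣy²−(Σy)² = 6·3384 − 6400 = 13904
  √(452·13904) = √6284608 = 2506.9120
r = -2054 / 2506.9120 = -0.8193

-0.8193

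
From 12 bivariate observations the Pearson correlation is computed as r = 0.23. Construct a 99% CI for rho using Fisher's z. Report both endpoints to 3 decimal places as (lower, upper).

z_r = atanh(0.23) = 0.234189;  SE = 1/√(n−3) = 1/√9 = 0.333333
z-limits: 0.234189 ± 2.576·0.333333 = 0.234189 ± 0.858666 = [-0.624477, 1.092855]
ρ-limits: (tanh -0.624477, tanh 1.092855) = (-0.554, 0.798)

(-0.554, 0.798)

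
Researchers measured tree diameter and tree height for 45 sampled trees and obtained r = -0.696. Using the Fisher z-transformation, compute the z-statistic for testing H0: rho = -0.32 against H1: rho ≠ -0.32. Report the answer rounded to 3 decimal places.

-3.421

Fisher z: atanh(-0.696) = -0.859500, atanh(-0.32) = -0.331647
z = (z_r − z_0)·√(n−3) = (-0.859500 − (-0.331647))·√42 = -0.527853 · 6.480741 = -3.421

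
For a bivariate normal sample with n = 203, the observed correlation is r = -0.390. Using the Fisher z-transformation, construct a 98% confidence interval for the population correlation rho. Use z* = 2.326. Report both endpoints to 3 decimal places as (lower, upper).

Fisher z: z_r = atanh(r) = ½·ln((1+(-0.390))/(1−(-0.390))) = -0.411800
SE(z) = 1/√(n−3) = 1/√200 = 0.070711
98% ⇒ z* = 2.326; margin = 2.326·0.070711 = 0.164474
CI on z-scale: (-0.576274, -0.247326)
Back-transform: tanh(-0.576274) = -0.519952, tanh(-0.247326) = -0.242403

(-0.520, -0.242)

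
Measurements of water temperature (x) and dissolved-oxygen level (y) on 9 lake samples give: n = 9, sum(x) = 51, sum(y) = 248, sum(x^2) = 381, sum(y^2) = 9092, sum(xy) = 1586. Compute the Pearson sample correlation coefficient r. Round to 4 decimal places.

Numerator: nΣxy − (Σx)(Σy) = 9·1586 − (51)(248) = 1626
Denominator: √[(nΣx²−(Σx)²)(nΣy²−(Σy)²)]
  nΣx²−(Σx)² = 9·381 − 2601 = 828;  nΣy²−(Σy)² = 9·9092 − 61504 = 20324
  √(828·20324) = √16828272 = 4102.2277
r = 1626 / 4102.2277 = 0.3964

0.3964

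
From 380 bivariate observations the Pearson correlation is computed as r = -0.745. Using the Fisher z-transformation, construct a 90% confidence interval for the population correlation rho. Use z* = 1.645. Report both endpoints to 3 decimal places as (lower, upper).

(-0.780, -0.705)

Fisher z: z_r = atanh(r) = ½·ln((1+(-0.745))/(1−(-0.745))) = -0.961623
SE(z) = 1/√(n−3) = 1/√377 = 0.051503
90% ⇒ z* = 1.645; margin = 1.645·0.051503 = 0.084722
CI on z-scale: (-1.046345, -0.876901)
Back-transform: tanh(-1.046345) = -0.780381, tanh(-0.876901) = -0.704863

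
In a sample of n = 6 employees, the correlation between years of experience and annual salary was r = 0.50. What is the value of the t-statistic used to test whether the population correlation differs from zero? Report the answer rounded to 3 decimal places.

t = r·√(n−2) / √(1−r²) with r = 0.50, n = 6
  = 0.50·√4 / √(1 − 0.2500)
  = 0.50·2.000000 / 0.866025
  = 1.000000 / 0.866025 = 1.155

1.155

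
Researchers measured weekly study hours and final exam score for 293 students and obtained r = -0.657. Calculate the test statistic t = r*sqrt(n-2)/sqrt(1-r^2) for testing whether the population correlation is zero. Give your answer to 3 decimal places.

1 − r² = 1 − 0.431649 = 0.568351;  √(1−r²) = 0.753891
√(n−2) = √291 = 17.058722
t = r·√(n−2)/√(1−r²) = -0.657 · 17.058722 / 0.753891 = -14.866

-14.866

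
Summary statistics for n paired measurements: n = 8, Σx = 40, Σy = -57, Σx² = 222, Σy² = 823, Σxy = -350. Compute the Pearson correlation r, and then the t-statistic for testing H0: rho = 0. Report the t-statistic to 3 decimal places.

Numerator: nΣxy − (Σx)(Σy) = 8·(-350) − (40)(-57) = -520
Denominator: √[(nΣx²−(Σx)²)(nΣy²−(Σy)²)]
  nΣx²−(Σx)² = 8·222 − 1600 = 176;  nΣy²−(Σy)² = 8·823 − 3249 = 3335
  √(176·3335) = √586960 = 766.1331
r = -520 / 766.1331 = -0.6787
t = r·√(n−2)/√(1−r²) = -0.6787·√6 / √(1−0.460634) = -1.662469 / 0.734415 = -2.264

-2.264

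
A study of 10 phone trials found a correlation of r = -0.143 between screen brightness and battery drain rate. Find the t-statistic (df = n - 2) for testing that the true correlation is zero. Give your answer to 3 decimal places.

-0.409

t = r·√(n−2) / √(1−r²) with r = -0.143, n = 10
  = -0.143·√8 / √(1 − 0.020449)
  = -0.143·2.828427 / 0.989723
  = -0.404465 / 0.989723 = -0.409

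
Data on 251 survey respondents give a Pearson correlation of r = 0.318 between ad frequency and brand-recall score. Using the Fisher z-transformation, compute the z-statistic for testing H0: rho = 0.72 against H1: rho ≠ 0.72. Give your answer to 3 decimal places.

-9.106

z_r = atanh(0.318) = 0.329421,  z_0 = atanh(0.72) = 0.907645
SE = 1/√(n−3) = 1/√248 = 0.063500
z = (z_r − z_0)/SE = (0.329421 − 0.907645) / 0.063500 = -0.578224 / 0.063500 = -9.106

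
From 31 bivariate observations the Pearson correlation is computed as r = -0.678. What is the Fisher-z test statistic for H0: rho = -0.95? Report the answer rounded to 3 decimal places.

5.325

Fisher z: atanh(-0.678) = -0.825403, atanh(-0.95) = -1.831781
z = (z_r − z_0)·√(n−3) = (-0.825403 − (-1.831781))·√28 = 1.006378 · 5.291503 = 5.325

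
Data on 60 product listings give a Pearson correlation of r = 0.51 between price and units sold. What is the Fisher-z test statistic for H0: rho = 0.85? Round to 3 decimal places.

-5.235

z_r = atanh(0.51) = 0.562730,  z_0 = atanh(0.85) = 1.256153
SE = 1/√(n−3) = 1/√57 = 0.132453
z = (z_r − z_0)/SE = (0.562730 − 1.256153) / 0.132453 = -0.693423 / 0.132453 = -5.235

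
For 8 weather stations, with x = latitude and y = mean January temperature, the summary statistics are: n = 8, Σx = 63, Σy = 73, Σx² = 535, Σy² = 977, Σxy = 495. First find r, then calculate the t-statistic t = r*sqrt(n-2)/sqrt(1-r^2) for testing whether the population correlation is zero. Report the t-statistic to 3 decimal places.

S_xy = nΣxy − ΣxΣy = 8·495 − 63·73 = 3960 − 4599 = -639
S_xx = nΣx² − (Σx)² = 8·535 − 63² = 4280 − 3969 = 311
S_yy = nΣy² − (Σy)² = 8·977 − 73² = 7816 − 5329 = 2487
r = S_xy / √(S_xx·S_yy) = -639 / √(311·2487) = -639 / √773457 = -639 / 879.4640 = -0.7266
t = r·√(n−2)/√(1−r²) = -0.7266·√6 / √(1−0.527948) = -1.779799 / 0.687060 = -2.590

-2.590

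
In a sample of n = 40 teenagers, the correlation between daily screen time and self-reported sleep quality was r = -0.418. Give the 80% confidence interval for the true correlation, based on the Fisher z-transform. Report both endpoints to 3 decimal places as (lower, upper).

Fisher z: z_r = atanh(r) = ½·ln((1+(-0.418))/(1−(-0.418))) = -0.445266
SE(z) = 1/√(n−3) = 1/√37 = 0.164399
80% ⇒ z* = 1.282; margin = 1.282·0.164399 = 0.210760
CI on z-scale: (-0.656026, -0.234506)
Back-transform: tanh(-0.656026) = -0.575713, tanh(-0.234506) = -0.230300

(-0.576, -0.230)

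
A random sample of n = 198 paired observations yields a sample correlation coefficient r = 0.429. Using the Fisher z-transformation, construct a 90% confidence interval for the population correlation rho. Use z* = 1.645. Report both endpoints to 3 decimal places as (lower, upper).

(0.328, 0.520)

z_r = atanh(0.429) = 0.458670;  SE = 1/√(n−3) = 1/√195 = 0.071611
z-limits: 0.458670 ± 1.645·0.071611 = 0.458670 ± 0.117800 = [0.340870, 0.576470]
ρ-limits: (tanh 0.340870, tanh 0.576470) = (0.328, 0.520)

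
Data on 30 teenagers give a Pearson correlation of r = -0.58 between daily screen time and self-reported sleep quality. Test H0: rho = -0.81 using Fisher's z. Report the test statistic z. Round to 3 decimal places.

2.414

z_r = atanh(-0.58) = -0.662463,  z_0 = atanh(-0.81) = -1.127029
SE = 1/√(n−3) = 1/√27 = 0.192450
z = (z_r − z_0)/SE = (-0.662463 − (-1.127029)) / 0.192450 = 0.464566 / 0.192450 = 2.414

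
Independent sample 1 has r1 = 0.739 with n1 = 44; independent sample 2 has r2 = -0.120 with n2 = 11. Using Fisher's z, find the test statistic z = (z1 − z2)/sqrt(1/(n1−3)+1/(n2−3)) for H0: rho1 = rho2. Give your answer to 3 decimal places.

2.765

Fisher z-transforms: z1 = atanh(0.739) = 0.948273, z2 = atanh(-0.120) = -0.120581; difference d = 1.068854
Var(d) = 1/41 + 1/8 = 0.0243902 + 0.1250000 = 0.1493902
z = d/√Var(d) = 1.068854 / √0.1493902 = 1.068854 / 0.386510 = 2.765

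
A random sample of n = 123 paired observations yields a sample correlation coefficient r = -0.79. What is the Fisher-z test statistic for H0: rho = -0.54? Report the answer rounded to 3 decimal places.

Fisher z: atanh(-0.79) = -1.071432, atanh(-0.54) = -0.604156
z = (z_r − z_0)·√(n−3) = (-1.071432 − (-0.604156))·√120 = -0.467276 · 10.954451 = -5.119

-5.119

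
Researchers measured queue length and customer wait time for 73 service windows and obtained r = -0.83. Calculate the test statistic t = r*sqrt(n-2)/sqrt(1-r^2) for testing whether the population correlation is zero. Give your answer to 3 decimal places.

-12.539

t = r·√(n−2) / √(1−r²) with r = -0.83, n = 73
  = -0.83·√71 / √(1 − 0.6889)
  = -0.83·8.426150 / 0.557763
  = -6.993704 / 0.557763 = -12.539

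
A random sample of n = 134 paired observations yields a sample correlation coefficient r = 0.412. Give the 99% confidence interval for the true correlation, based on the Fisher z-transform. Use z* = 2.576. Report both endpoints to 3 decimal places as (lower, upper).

(0.210, 0.580)

z_r = atanh(0.412) = 0.438018;  SE = 1/√(n−3) = 1/√131 = 0.087370
z-limits: 0.438018 ± 2.576·0.087370 = 0.438018 ± 0.225065 = [0.212953, 0.663083]
ρ-limits: (tanh 0.212953, tanh 0.663083) = (0.210, 0.580)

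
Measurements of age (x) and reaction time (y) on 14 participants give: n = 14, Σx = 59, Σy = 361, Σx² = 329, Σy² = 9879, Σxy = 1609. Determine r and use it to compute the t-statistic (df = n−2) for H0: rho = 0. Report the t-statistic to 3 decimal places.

S_xy = nΣxy − ΣxΣy = 14·1609 − 59·361 = 22526 − 21299 = 1227
S_xx = nΣx² − (Σx)² = 14·329 − 59² = 4606 − 3481 = 1125
S_yy = nΣy² − (Σy)² = 14·9879 − 361² = 138306 − 130321 = 7985
r = S_xy / √(S_xx·S_yy) = 1227 / √(1125·7985) = 1227 / √8983125 = 1227 / 2997.1862 = 0.4094
t = r·√(n−2)/√(1−r²) = 0.4094·√12 / √(1−0.167608) = 1.418203 / 0.912355 = 1.554

1.554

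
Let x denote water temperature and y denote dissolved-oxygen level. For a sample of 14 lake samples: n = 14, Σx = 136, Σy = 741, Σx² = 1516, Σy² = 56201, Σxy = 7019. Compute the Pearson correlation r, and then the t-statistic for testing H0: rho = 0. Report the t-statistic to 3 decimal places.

-0.343

Numerator: nΣxy − (Σx)(Σy) = 14·7019 − (136)(741) = -2510
Denominator: √[(nΣx²−(Σx)²)(nΣy²−(Σy)²)]
  nΣx²−(Σx)² = 14·1516 − 18496 = 2728;  nΣy²−(Σy)² = 14·56201 − 549081 = 237733
  √(2728·237733) = √648535624 = 25466.3626
r = -2510 / 25466.3626 = -0.0986
t = r·√(n−2)/√(1−r²) = -0.0986·√12 / √(1−0.009722) = -0.341560 / 0.995127 = -0.343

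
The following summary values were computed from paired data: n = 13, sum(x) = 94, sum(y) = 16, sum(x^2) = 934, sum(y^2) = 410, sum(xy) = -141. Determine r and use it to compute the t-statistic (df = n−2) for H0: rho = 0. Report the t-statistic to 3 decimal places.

Numerator: nΣxy − (Σx)(Σy) = 13·(-141) − (94)(16) = -3337
Denominator: √[(nΣx²−(Σx)²)(nΣy²−(Σy)²)]
  nΣx²−(Σx)² = 13·934 − 8836 = 3306;  nΣy²−(Σy)² = 13·410 − 256 = 5074
  √(3306·5074) = √16774644 = 4095.6860
r = -3337 / 4095.6860 = -0.8148
t = r·√(n−2)/√(1−r²) = -0.8148·√11 / √(1−0.663899) = -2.702386 / 0.579742 = -4.661

-4.661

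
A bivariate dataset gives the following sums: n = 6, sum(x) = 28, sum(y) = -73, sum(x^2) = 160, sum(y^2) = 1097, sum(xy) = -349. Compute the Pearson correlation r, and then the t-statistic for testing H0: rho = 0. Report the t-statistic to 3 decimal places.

Numerator: nΣxy − (Σx)(Σy) = 6·(-349) − (28)(-73) = -50
Denominator: √[(nΣx²−(Σx)²)(nΣy²−(Σy)²)]
  nΣx²−(Σx)² = 6·160 − 784 = 176;  nΣy²−(Σy)² = 6·1097 − 5329 = 1253
  √(176·1253) = √220528 = 469.6041
r = -50 / 469.6041 = -0.1065
t = r·√(n−2)/√(1−r²) = -0.1065·√4 / √(1−0.011342) = -0.213000 / 0.994313 = -0.214

-0.214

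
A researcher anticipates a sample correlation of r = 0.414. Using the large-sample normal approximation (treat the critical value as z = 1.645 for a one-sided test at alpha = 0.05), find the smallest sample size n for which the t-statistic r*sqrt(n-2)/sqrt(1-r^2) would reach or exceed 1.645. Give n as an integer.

16

r√(n−2)/√(1−r²) ≥ 1.645  ⇔  n−2 ≥ (1.645)²·(1−r²)/r²
(1−r²)/r² = (1−0.171396)/0.171396 = 4.8344
n ≥ 2 + 2.706025·4.8344 = 2 + 13.0820 = 15.0820
⌈15.0820⌉ = 16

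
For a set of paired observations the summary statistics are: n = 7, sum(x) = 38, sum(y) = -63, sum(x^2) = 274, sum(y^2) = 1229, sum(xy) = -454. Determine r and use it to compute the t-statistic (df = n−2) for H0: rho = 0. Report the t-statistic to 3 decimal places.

-1.394

S_xy = nΣxy − ΣxΣy = 7·(-454) − 38·(-63) = -3178 − (-2394) = -784
S_xx = nΣx² − (Σx)² = 7·274 − 38² = 1918 − 1444 = 474
S_yy = nΣy² − (Σy)² = 7·1229 − (-63)² = 8603 − 3969 = 4634
r = S_xy / √(S_xx·S_yy) = -784 / √(474·4634) = -784 / √2196516 = -784 / 1482.0648 = -0.5290
t = r·√(n−2)/√(1−r²) = -0.5290·√5 / √(1−0.279841) = -1.182880 / 0.848622 = -1.394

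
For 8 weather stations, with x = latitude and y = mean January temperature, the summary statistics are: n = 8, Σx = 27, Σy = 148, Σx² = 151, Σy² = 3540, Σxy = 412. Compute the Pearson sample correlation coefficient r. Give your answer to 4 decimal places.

-0.3993

Numerator: nΣxy − (Σx)(Σy) = 8·412 − (27)(148) = -700
Denominator: √[(nΣx²−(Σx)²)(nΣy²−(Σy)²)]
  nΣx²−(Σx)² = 8·151 − 729 = 479;  nΣy²−(Σy)² = 8·3540 − 21904 = 6416
  √(479·6416) = √3073264 = 1753.0727
r = -700 / 1753.0727 = -0.3993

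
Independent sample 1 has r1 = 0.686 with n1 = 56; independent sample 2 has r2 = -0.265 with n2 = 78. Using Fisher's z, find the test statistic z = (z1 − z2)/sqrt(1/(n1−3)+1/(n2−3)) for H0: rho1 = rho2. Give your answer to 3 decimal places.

z1 = atanh(0.686) = 0.840361,  z2 = atanh(-0.265) = -0.271478
SE = √(1/(n1−3) + 1/(n2−3)) = √(1/53 + 1/75) = √(0.0188679 + 0.0133333) = √0.0322012 = 0.179447
z = (z1 − z2)/SE = (0.840361 − (-0.271478)) / 0.179447 = 1.111839 / 0.179447 = 6.196

6.196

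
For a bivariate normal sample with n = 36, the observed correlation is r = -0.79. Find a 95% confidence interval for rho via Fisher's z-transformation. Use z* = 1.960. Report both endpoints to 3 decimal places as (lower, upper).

Fisher z: z_r = atanh(r) = ½·ln((1+(-0.79))/(1−(-0.79))) = -1.071432
SE(z) = 1/√(n−3) = 1/√33 = 0.174078
95% ⇒ z* = 1.960; margin = 1.960·0.174078 = 0.341193
CI on z-scale: (-1.412625, -0.730239)
Back-transform: tanh(-1.412625) = -0.888050, tanh(-0.730239) = -0.623212

(-0.888, -0.623)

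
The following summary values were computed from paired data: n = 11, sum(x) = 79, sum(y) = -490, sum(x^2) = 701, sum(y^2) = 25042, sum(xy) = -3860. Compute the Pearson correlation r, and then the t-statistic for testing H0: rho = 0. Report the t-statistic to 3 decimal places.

Numerator: nΣxy − (Σx)(Σy) = 11·(-3860) − (79)(-490) = -3750
Denominator: √[(nΣx²−(Σx)²)(nΣy²−(Σy)²)]
  nΣx²−(Σx)² = 11·701 − 6241 = 1470;  nΣy²−(Σy)² = 11·25042 − 240100 = 35362
  √(1470·35362) = √51982140 = 7209.8641
r = -3750 / 7209.8641 = -0.5201
t = r·√(n−2)/√(1−r²) = -0.5201·√9 / √(1−0.270504) = -1.560300 / 0.854105 = -1.827

-1.827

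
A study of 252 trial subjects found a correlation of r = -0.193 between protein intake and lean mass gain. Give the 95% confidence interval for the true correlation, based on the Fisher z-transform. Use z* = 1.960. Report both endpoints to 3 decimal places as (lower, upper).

z_r = atanh(-0.193) = -0.195451;  SE = 1/√(n−3) = 1/√249 = 0.063372
z-limits: -0.195451 ± 1.960·0.063372 = -0.195451 ± 0.124209 = [-0.319660, -0.071242]
ρ-limits: (tanh -0.319660, tanh -0.071242) = (-0.309, -0.071)

(-0.309, -0.071)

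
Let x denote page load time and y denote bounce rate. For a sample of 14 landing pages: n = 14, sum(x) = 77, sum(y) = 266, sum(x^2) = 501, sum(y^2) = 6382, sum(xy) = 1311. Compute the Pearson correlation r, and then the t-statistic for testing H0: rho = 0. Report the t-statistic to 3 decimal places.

-1.864

Numerator: nΣxy − (Σx)(Σy) = 14·1311 − (77)(266) = -2128
Denominator: √[(nΣx²−(Σx)²)(nΣy²−(Σy)²)]
  nΣx²−(Σx)² = 14·501 − 5929 = 1085;  nΣy²−(Σy)² = 14·6382 − 70756 = 18592
  √(1085·18592) = √20172320 = 4491.3606
r = -2128 / 4491.3606 = -0.4738
t = r·√(n−2)/√(1−r²) = -0.4738·√12 / √(1−0.224486) = -1.641291 / 0.880633 = -1.864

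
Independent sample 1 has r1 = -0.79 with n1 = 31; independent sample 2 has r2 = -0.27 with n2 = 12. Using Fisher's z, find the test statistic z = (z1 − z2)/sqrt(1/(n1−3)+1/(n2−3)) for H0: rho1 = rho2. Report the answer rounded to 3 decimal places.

-2.074

z1 = atanh(-0.79) = -1.071432,  z2 = atanh(-0.27) = -0.276864
SE = √(1/(n1−3) + 1/(n2−3)) = √(1/28 + 1/9) = √(0.0357143 + 0.1111111) = √0.1468254 = 0.383178
z = (z1 − z2)/SE = (-1.071432 − (-0.276864)) / 0.383178 = -0.794568 / 0.383178 = -2.074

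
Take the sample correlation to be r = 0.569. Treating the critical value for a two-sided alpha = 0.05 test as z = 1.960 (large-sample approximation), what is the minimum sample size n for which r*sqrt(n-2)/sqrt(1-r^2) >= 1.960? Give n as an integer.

11

Need r·√(n−2)/√(1−r²) ≥ 1.960
√(n−2) ≥ 1.960·√(1−0.323761) / 0.569 = 1.960·0.822338 / 0.569 = 2.8327
n−2 ≥ 8.0242  ⇒  n ≥ 10.0242
Smallest integer n = 11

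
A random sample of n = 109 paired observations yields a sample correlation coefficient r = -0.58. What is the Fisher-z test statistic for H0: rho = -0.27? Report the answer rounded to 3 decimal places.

z_r = atanh(-0.58) = -0.662463,  z_0 = atanh(-0.27) = -0.276864
SE = 1/√(n−3) = 1/√106 = 0.097129
z = (z_r − z_0)/SE = (-0.662463 − (-0.276864)) / 0.097129 = -0.385599 / 0.097129 = -3.970

-3.970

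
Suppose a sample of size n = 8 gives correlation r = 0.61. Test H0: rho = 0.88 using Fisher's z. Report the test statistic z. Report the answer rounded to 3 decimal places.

Fisher z: atanh(0.61) = 0.708921, atanh(0.88) = 1.375768
z = (z_r − z_0)·√(n−3) = (0.708921 − 1.375768)·√5 = -0.666847 · 2.236068 = -1.491

-1.491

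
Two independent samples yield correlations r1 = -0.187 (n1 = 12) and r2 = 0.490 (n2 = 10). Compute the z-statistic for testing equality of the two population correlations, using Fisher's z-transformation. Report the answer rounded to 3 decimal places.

z1 = atanh(-0.187) = -0.189227,  z2 = atanh(0.490) = 0.536060
SE = √(1/(n1−3) + 1/(n2−3)) = √(1/9 + 1/7) = √(0.1111111 + 0.1428571) = √0.2539682 = 0.503953
z = (z1 − z2)/SE = (-0.189227 − 0.536060) / 0.503953 = -0.725287 / 0.503953 = -1.439

-1.439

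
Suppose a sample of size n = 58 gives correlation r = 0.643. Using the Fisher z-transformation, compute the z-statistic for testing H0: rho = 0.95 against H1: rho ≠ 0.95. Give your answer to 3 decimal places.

-7.924

Fisher z: atanh(0.643) = 0.763272, atanh(0.95) = 1.831781
z = (z_r − z_0)·√(n−3) = (0.763272 − 1.831781)·√55 = -1.068509 · 7.416198 = -7.924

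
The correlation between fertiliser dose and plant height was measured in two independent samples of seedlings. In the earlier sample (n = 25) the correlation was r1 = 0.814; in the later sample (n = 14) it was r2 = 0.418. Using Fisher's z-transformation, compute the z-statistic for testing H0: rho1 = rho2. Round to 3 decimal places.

Fisher z-transforms: z1 = atanh(0.814) = 1.138771, z2 = atanh(0.418) = 0.445266; difference d = 0.693505
Var(d) = 1/22 + 1/11 = 0.0454545 + 0.0909091 = 0.1363636
z = d/√Var(d) = 0.693505 / √0.1363636 = 0.693505 / 0.369274 = 1.878

1.878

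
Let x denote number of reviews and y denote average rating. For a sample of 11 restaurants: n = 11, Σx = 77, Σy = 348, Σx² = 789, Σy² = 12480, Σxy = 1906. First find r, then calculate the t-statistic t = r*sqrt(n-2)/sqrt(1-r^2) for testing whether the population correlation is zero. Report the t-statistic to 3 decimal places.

-5.399

Numerator: nΣxy − (Σx)(Σy) = 11·1906 − (77)(348) = -5830
Denominator: √[(nΣx²−(Σx)²)(nΣy²−(Σy)²)]
  nΣx²−(Σx)² = 11·789 − 5929 = 2750;  nΣy²−(Σy)² = 11·12480 − 121104 = 16176
  √(2750·16176) = √44484000 = 6669.6327
r = -5830 / 6669.6327 = -0.8741
t = r·√(n−2)/√(1−r²) = -0.8741·√9 / √(1−0.764051) = -2.622300 / 0.485746 = -5.399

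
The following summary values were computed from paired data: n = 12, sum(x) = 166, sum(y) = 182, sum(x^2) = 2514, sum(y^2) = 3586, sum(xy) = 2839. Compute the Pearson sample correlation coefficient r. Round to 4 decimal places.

0.7580

S_xy = nΣxy − ΣxΣy = 12·2839 − 166·182 = 34068 − 30212 = 3856
S_xx = nΣx² − (Σx)² = 12·2514 − 166² = 30168 − 27556 = 2612
S_yy = nΣy² − (Σy)² = 12·3586 − 182² = 43032 − 33124 = 9908
r = S_xy / √(S_xx·S_yy) = 3856 / √(2612·9908) = 3856 / √25879696 = 3856 / 5087.2091 = 0.7580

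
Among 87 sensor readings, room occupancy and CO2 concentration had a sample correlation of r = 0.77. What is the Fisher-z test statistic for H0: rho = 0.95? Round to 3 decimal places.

-7.437

Fisher z: atanh(0.77) = 1.020328, atanh(0.95) = 1.831781
z = (z_r − z_0)·√(n−3) = (1.020328 − 1.831781)·√84 = -0.811453 · 9.165151 = -7.437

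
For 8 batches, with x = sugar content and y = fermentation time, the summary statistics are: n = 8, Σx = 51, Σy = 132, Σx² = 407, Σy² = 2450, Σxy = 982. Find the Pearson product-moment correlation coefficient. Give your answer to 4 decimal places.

S_xy = nΣxy − ΣxΣy = 8·982 − 51·132 = 7856 − 6732 = 1124
S_xx = nΣx² − (Σx)² = 8·407 − 51² = 3256 − 2601 = 655
S_yy = nΣy² − (Σy)² = 8·2450 − 132² = 19600 − 17424 = 2176
r = S_xy / √(S_xx·S_yy) = 1124 / √(655·2176) = 1124 / √1425280 = 1124 / 1193.8509 = 0.9415

0.9415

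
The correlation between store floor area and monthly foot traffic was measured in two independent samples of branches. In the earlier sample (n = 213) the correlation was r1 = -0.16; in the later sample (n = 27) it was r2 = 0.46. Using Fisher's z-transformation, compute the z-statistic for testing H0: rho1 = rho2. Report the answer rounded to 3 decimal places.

-3.057

Fisher z-transforms: z1 = atanh(-0.16) = -0.161387, z2 = atanh(0.46) = 0.497311; difference d = -0.658698
Var(d) = 1/210 + 1/24 = 0.0047619 + 0.0416667 = 0.0464286
z = d/√Var(d) = -0.658698 / √0.0464286 = -0.658698 / 0.215473 = -3.057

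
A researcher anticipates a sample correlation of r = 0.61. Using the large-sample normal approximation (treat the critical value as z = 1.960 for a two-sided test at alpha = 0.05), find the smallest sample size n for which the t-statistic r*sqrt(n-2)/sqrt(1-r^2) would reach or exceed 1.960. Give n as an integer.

Need r·√(n−2)/√(1−r²) ≥ 1.960
√(n−2) ≥ 1.960·√(1−0.3721) / 0.61 = 1.960·0.792401 / 0.61 = 2.5461
n−2 ≥ 6.4826  ⇒  n ≥ 8.4826
Smallest integer n = 9

9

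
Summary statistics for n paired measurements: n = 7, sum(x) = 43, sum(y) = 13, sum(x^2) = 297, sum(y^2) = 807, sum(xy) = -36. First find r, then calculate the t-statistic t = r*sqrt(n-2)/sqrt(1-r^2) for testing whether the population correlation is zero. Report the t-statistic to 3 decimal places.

Numerator: nΣxy − (Σx)(Σy) = 7·(-36) − (43)(13) = -811
Denominator: √[(nΣx²−(Σx)²)(nΣy²−(Σy)²)]
  nΣx²−(Σx)² = 7·297 − 1849 = 230;  nΣy²−(Σy)² = 7·807 − 169 = 5480
  √(230·5480) = √1260400 = 1122.6754
r = -811 / 1122.6754 = -0.7224
t = r·√(n−2)/√(1−r²) = -0.7224·√5 / √(1−0.521862) = -1.615336 / 0.691475 = -2.336

-2.336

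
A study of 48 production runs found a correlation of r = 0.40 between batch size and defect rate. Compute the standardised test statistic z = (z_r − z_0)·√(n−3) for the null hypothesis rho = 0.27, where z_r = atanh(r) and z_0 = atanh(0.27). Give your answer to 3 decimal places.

0.985

Fisher z: atanh(0.40) = 0.423649, atanh(0.27) = 0.276864
z = (z_r − z_0)·√(n−3) = (0.423649 − 0.276864)·√45 = 0.146785 · 6.708204 = 0.985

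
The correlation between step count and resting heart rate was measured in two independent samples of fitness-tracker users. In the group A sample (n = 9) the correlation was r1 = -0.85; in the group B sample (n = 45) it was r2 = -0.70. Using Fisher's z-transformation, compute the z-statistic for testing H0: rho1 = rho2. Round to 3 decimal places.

-0.891

z1 = atanh(-0.85) = -1.256153,  z2 = atanh(-0.70) = -0.867301
SE = √(1/(n1−3) + 1/(n2−3)) = √(1/6 + 1/42) = √(0.1666667 + 0.0238095) = √0.1904762 = 0.436436
z = (z1 − z2)/SE = (-1.256153 − (-0.867301)) / 0.436436 = -0.388852 / 0.436436 = -0.891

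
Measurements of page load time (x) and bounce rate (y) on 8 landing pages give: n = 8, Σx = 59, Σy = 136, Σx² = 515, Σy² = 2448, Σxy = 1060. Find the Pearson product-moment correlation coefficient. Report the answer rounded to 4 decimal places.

Numerator: nΣxy − (Σx)(Σy) = 8·1060 − (59)(136) = 456
Denominator: √[(nΣx²−(Σx)²)(nΣy²−(Σy)²)]
  nΣx²−(Σx)² = 8·515 − 3481 = 639;  nΣy²−(Σy)² = 8·2448 − 18496 = 1088
  √(639·1088) = √695232 = 833.8057
r = 456 / 833.8057 = 0.5469

0.5469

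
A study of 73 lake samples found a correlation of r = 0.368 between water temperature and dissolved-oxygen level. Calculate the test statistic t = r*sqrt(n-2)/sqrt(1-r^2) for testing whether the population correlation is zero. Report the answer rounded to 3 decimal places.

3.335

1 − r² = 1 − 0.135424 = 0.864576;  √(1−r²) = 0.929826
√(n−2) = √71 = 8.426150
t = r·√(n−2)/√(1−r²) = 0.368 · 8.426150 / 0.929826 = 3.335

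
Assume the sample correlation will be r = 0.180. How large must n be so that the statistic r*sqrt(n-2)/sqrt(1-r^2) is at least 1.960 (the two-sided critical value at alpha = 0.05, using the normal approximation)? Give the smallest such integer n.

117

r√(n−2)/√(1−r²) ≥ 1.960  ⇔  n−2 ≥ (1.960)²·(1−r²)/r²
(1−r²)/r² = (1−0.032400)/0.032400 = 29.8642
n ≥ 2 + 3.8416·29.8642 = 2 + 114.7263 = 116.7263
⌈116.7263⌉ = 117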